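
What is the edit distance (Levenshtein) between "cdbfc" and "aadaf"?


Computing edit distance: "cdbfc" -> "aadaf"
DP table:
           a    a    d    a    f
      0    1    2    3    4    5
  c   1    1    2    3    4    5
  d   2    2    2    2    3    4
  b   3    3    3    3    3    4
  f   4    4    4    4    4    3
  c   5    5    5    5    5    4
Edit distance = dp[5][5] = 4

4


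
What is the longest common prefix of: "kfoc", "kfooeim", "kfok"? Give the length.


Words: kfoc, kfooeim, kfok
  Position 0: all 'k' => match
  Position 1: all 'f' => match
  Position 2: all 'o' => match
  Position 3: ('c', 'o', 'k') => mismatch, stop
LCP = "kfo" (length 3)

3


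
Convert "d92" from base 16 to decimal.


Input: "d92" in base 16
Positional expansion:
  Digit 'd' (value 13) x 16^2 = 3328
  Digit '9' (value 9) x 16^1 = 144
  Digit '2' (value 2) x 16^0 = 2
Sum = 3474

3474


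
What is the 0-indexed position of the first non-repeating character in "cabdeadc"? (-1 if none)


Input: cabdeadc
Character frequencies:
  'a': 2
  'b': 1
  'c': 2
  'd': 2
  'e': 1
Scanning left to right for freq == 1:
  Position 0 ('c'): freq=2, skip
  Position 1 ('a'): freq=2, skip
  Position 2 ('b'): unique! => answer = 2

2


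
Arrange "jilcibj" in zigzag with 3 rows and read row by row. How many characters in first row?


Zigzag "jilcibj" into 3 rows:
Placing characters:
  'j' => row 0
  'i' => row 1
  'l' => row 2
  'c' => row 1
  'i' => row 0
  'b' => row 1
  'j' => row 2
Rows:
  Row 0: "ji"
  Row 1: "icb"
  Row 2: "lj"
First row length: 2

2


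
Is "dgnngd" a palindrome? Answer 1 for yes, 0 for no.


Input: dgnngd
Reversed: dgnngd
  Compare pos 0 ('d') with pos 5 ('d'): match
  Compare pos 1 ('g') with pos 4 ('g'): match
  Compare pos 2 ('n') with pos 3 ('n'): match
Result: palindrome

1


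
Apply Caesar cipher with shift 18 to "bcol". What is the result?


Caesar cipher: shift "bcol" by 18
  'b' (pos 1) + 18 = pos 19 = 't'
  'c' (pos 2) + 18 = pos 20 = 'u'
  'o' (pos 14) + 18 = pos 6 = 'g'
  'l' (pos 11) + 18 = pos 3 = 'd'
Result: tugd

tugd


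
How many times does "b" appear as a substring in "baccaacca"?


Searching for "b" in "baccaacca"
Scanning each position:
  Position 0: "b" => MATCH
  Position 1: "a" => no
  Position 2: "c" => no
  Position 3: "c" => no
  Position 4: "a" => no
  Position 5: "a" => no
  Position 6: "c" => no
  Position 7: "c" => no
  Position 8: "a" => no
Total occurrences: 1

1


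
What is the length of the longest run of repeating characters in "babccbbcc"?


Input: "babccbbcc"
Scanning for longest run:
  Position 1 ('a'): new char, reset run to 1
  Position 2 ('b'): new char, reset run to 1
  Position 3 ('c'): new char, reset run to 1
  Position 4 ('c'): continues run of 'c', length=2
  Position 5 ('b'): new char, reset run to 1
  Position 6 ('b'): continues run of 'b', length=2
  Position 7 ('c'): new char, reset run to 1
  Position 8 ('c'): continues run of 'c', length=2
Longest run: 'c' with length 2

2


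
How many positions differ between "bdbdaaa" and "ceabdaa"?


Comparing "bdbdaaa" and "ceabdaa" position by position:
  Position 0: 'b' vs 'c' => DIFFER
  Position 1: 'd' vs 'e' => DIFFER
  Position 2: 'b' vs 'a' => DIFFER
  Position 3: 'd' vs 'b' => DIFFER
  Position 4: 'a' vs 'd' => DIFFER
  Position 5: 'a' vs 'a' => same
  Position 6: 'a' vs 'a' => same
Positions that differ: 5

5


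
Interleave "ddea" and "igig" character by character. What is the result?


Interleaving "ddea" and "igig":
  Position 0: 'd' from first, 'i' from second => "di"
  Position 1: 'd' from first, 'g' from second => "dg"
  Position 2: 'e' from first, 'i' from second => "ei"
  Position 3: 'a' from first, 'g' from second => "ag"
Result: didgeiag

didgeiag


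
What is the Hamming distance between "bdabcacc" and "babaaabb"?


Comparing "bdabcacc" and "babaaabb" position by position:
  Position 0: 'b' vs 'b' => same
  Position 1: 'd' vs 'a' => differ
  Position 2: 'a' vs 'b' => differ
  Position 3: 'b' vs 'a' => differ
  Position 4: 'c' vs 'a' => differ
  Position 5: 'a' vs 'a' => same
  Position 6: 'c' vs 'b' => differ
  Position 7: 'c' vs 'b' => differ
Total differences (Hamming distance): 6

6


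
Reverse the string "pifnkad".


Input: pifnkad
Reading characters right to left:
  Position 6: 'd'
  Position 5: 'a'
  Position 4: 'k'
  Position 3: 'n'
  Position 2: 'f'
  Position 1: 'i'
  Position 0: 'p'
Reversed: daknfip

daknfip


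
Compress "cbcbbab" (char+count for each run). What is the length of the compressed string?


Input: cbcbbab
Runs:
  'c' x 1 => "c1"
  'b' x 1 => "b1"
  'c' x 1 => "c1"
  'b' x 2 => "b2"
  'a' x 1 => "a1"
  'b' x 1 => "b1"
Compressed: "c1b1c1b2a1b1"
Compressed length: 12

12


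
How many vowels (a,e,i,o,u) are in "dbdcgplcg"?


Input: dbdcgplcg
Checking each character:
  'd' at position 0: consonant
  'b' at position 1: consonant
  'd' at position 2: consonant
  'c' at position 3: consonant
  'g' at position 4: consonant
  'p' at position 5: consonant
  'l' at position 6: consonant
  'c' at position 7: consonant
  'g' at position 8: consonant
Total vowels: 0

0


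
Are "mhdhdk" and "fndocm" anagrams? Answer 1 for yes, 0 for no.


Strings: "mhdhdk", "fndocm"
Sorted first:  ddhhkm
Sorted second: cdfmno
Differ at position 0: 'd' vs 'c' => not anagrams

0


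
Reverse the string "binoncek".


Input: binoncek
Reading characters right to left:
  Position 7: 'k'
  Position 6: 'e'
  Position 5: 'c'
  Position 4: 'n'
  Position 3: 'o'
  Position 2: 'n'
  Position 1: 'i'
  Position 0: 'b'
Reversed: kecnonib

kecnonib


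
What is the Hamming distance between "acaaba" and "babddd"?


Comparing "acaaba" and "babddd" position by position:
  Position 0: 'a' vs 'b' => differ
  Position 1: 'c' vs 'a' => differ
  Position 2: 'a' vs 'b' => differ
  Position 3: 'a' vs 'd' => differ
  Position 4: 'b' vs 'd' => differ
  Position 5: 'a' vs 'd' => differ
Total differences (Hamming distance): 6

6


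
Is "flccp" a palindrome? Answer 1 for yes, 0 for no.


Input: flccp
Reversed: pcclf
  Compare pos 0 ('f') with pos 4 ('p'): MISMATCH
  Compare pos 1 ('l') with pos 3 ('c'): MISMATCH
Result: not a palindrome

0


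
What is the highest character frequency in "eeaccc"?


Input: eeaccc
Character counts:
  'a': 1
  'c': 3
  'e': 2
Maximum frequency: 3

3


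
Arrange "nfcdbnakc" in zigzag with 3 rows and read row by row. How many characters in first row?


Zigzag "nfcdbnakc" into 3 rows:
Placing characters:
  'n' => row 0
  'f' => row 1
  'c' => row 2
  'd' => row 1
  'b' => row 0
  'n' => row 1
  'a' => row 2
  'k' => row 1
  'c' => row 0
Rows:
  Row 0: "nbc"
  Row 1: "fdnk"
  Row 2: "ca"
First row length: 3

3


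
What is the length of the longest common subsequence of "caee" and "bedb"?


LCS of "caee" and "bedb"
DP table:
           b    e    d    b
      0    0    0    0    0
  c   0    0    0    0    0
  a   0    0    0    0    0
  e   0    0    1    1    1
  e   0    0    1    1    1
LCS length = dp[4][4] = 1

1


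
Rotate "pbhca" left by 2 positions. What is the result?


Input: "pbhca", rotate left by 2
First 2 characters: "pb"
Remaining characters: "hca"
Concatenate remaining + first: "hca" + "pb" = "hcapb"

hcapb


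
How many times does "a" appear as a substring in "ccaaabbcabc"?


Searching for "a" in "ccaaabbcabc"
Scanning each position:
  Position 0: "c" => no
  Position 1: "c" => no
  Position 2: "a" => MATCH
  Position 3: "a" => MATCH
  Position 4: "a" => MATCH
  Position 5: "b" => no
  Position 6: "b" => no
  Position 7: "c" => no
  Position 8: "a" => MATCH
  Position 9: "b" => no
  Position 10: "c" => no
Total occurrences: 4

4


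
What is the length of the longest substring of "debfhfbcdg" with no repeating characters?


Input: "debfhfbcdg"
Sliding window (track last position of each char):
  Position 0 ('d'): window [0,0] length 1 -- new best
  Position 1 ('e'): window [0,1] length 2 -- new best
  Position 2 ('b'): window [0,2] length 3 -- new best
  Position 3 ('f'): window [0,3] length 4 -- new best
  Position 4 ('h'): window [0,4] length 5 -- new best
  Position 5 ('f'): repeat (last at 3), move window start to 4
  Position 5 ('f'): window [4,5] length 2
  Position 6 ('b'): window [4,6] length 3
  Position 7 ('c'): window [4,7] length 4
  Position 8 ('d'): window [4,8] length 5
  Position 9 ('g'): window [4,9] length 6 -- new best
Longest substring with no repeats: "hfbcdg" with length 6

6


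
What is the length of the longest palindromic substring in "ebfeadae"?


Input: "ebfeadae"
Checking substrings for palindromes:
  [3:8] "eadae" (len 5) => palindrome
  [4:7] "ada" (len 3) => palindrome
Longest palindromic substring: "eadae" with length 5

5


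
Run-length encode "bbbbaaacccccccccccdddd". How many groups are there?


Input: bbbbaaacccccccccccdddd
Scanning for consecutive runs:
  Group 1: 'b' x 4 (positions 0-3)
  Group 2: 'a' x 3 (positions 4-6)
  Group 3: 'c' x 11 (positions 7-17)
  Group 4: 'd' x 4 (positions 18-21)
Total groups: 4

4


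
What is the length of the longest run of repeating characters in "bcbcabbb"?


Input: "bcbcabbb"
Scanning for longest run:
  Position 1 ('c'): new char, reset run to 1
  Position 2 ('b'): new char, reset run to 1
  Position 3 ('c'): new char, reset run to 1
  Position 4 ('a'): new char, reset run to 1
  Position 5 ('b'): new char, reset run to 1
  Position 6 ('b'): continues run of 'b', length=2
  Position 7 ('b'): continues run of 'b', length=3
Longest run: 'b' with length 3

3


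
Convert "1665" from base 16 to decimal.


Input: "1665" in base 16
Positional expansion:
  Digit '1' (value 1) x 16^3 = 4096
  Digit '6' (value 6) x 16^2 = 1536
  Digit '6' (value 6) x 16^1 = 96
  Digit '5' (value 5) x 16^0 = 5
Sum = 5733

5733


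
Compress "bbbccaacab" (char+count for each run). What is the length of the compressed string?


Input: bbbccaacab
Runs:
  'b' x 3 => "b3"
  'c' x 2 => "c2"
  'a' x 2 => "a2"
  'c' x 1 => "c1"
  'a' x 1 => "a1"
  'b' x 1 => "b1"
Compressed: "b3c2a2c1a1b1"
Compressed length: 12

12


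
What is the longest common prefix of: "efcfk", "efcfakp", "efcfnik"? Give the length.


Words: efcfk, efcfakp, efcfnik
  Position 0: all 'e' => match
  Position 1: all 'f' => match
  Position 2: all 'c' => match
  Position 3: all 'f' => match
  Position 4: ('k', 'a', 'n') => mismatch, stop
LCP = "efcf" (length 4)

4


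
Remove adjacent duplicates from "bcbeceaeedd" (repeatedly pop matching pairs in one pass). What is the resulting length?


Input: bcbeceaeedd
Stack-based adjacent duplicate removal:
  Read 'b': push. Stack: b
  Read 'c': push. Stack: bc
  Read 'b': push. Stack: bcb
  Read 'e': push. Stack: bcbe
  Read 'c': push. Stack: bcbec
  Read 'e': push. Stack: bcbece
  Read 'a': push. Stack: bcbecea
  Read 'e': push. Stack: bcbeceae
  Read 'e': matches stack top 'e' => pop. Stack: bcbecea
  Read 'd': push. Stack: bcbecead
  Read 'd': matches stack top 'd' => pop. Stack: bcbecea
Final stack: "bcbecea" (length 7)

7


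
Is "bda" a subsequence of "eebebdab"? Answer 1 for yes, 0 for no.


Check if "bda" is a subsequence of "eebebdab"
Greedy scan:
  Position 0 ('e'): no match needed
  Position 1 ('e'): no match needed
  Position 2 ('b'): matches sub[0] = 'b'
  Position 3 ('e'): no match needed
  Position 4 ('b'): no match needed
  Position 5 ('d'): matches sub[1] = 'd'
  Position 6 ('a'): matches sub[2] = 'a'
  Position 7 ('b'): no match needed
All 3 characters matched => is a subsequence

1


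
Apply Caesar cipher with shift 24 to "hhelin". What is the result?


Caesar cipher: shift "hhelin" by 24
  'h' (pos 7) + 24 = pos 5 = 'f'
  'h' (pos 7) + 24 = pos 5 = 'f'
  'e' (pos 4) + 24 = pos 2 = 'c'
  'l' (pos 11) + 24 = pos 9 = 'j'
  'i' (pos 8) + 24 = pos 6 = 'g'
  'n' (pos 13) + 24 = pos 11 = 'l'
Result: ffcjgl

ffcjgl


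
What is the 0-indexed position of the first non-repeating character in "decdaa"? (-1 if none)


Input: decdaa
Character frequencies:
  'a': 2
  'c': 1
  'd': 2
  'e': 1
Scanning left to right for freq == 1:
  Position 0 ('d'): freq=2, skip
  Position 1 ('e'): unique! => answer = 1

1


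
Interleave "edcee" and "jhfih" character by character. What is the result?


Interleaving "edcee" and "jhfih":
  Position 0: 'e' from first, 'j' from second => "ej"
  Position 1: 'd' from first, 'h' from second => "dh"
  Position 2: 'c' from first, 'f' from second => "cf"
  Position 3: 'e' from first, 'i' from second => "ei"
  Position 4: 'e' from first, 'h' from second => "eh"
Result: ejdhcfeieh

ejdhcfeieh


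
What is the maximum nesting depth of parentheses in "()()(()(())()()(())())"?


Input: "()()(()(())()()(())())"
Tracking depth:
  Position 0 '(': depth becomes 1
  Position 1 ')': depth becomes 0
  Position 2 '(': depth becomes 1
  Position 3 ')': depth becomes 0
  Position 4 '(': depth becomes 1
  Position 5 '(': depth becomes 2
  Position 6 ')': depth becomes 1
  Position 7 '(': depth becomes 2
  Position 8 '(': depth becomes 3
  Position 9 ')': depth becomes 2
  Position 10 ')': depth becomes 1
  Position 11 '(': depth becomes 2
  Position 12 ')': depth becomes 1
  Position 13 '(': depth becomes 2
  Position 14 ')': depth becomes 1
  Position 15 '(': depth becomes 2
  Position 16 '(': depth becomes 3
  Position 17 ')': depth becomes 2
  Position 18 ')': depth becomes 1
  Position 19 '(': depth becomes 2
  Position 20 ')': depth becomes 1
  Position 21 ')': depth becomes 0
Maximum depth reached: 3

3


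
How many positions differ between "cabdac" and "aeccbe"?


Comparing "cabdac" and "aeccbe" position by position:
  Position 0: 'c' vs 'a' => DIFFER
  Position 1: 'a' vs 'e' => DIFFER
  Position 2: 'b' vs 'c' => DIFFER
  Position 3: 'd' vs 'c' => DIFFER
  Position 4: 'a' vs 'b' => DIFFER
  Position 5: 'c' vs 'e' => DIFFER
Positions that differ: 6

6


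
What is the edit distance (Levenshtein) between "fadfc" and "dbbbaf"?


Computing edit distance: "fadfc" -> "dbbbaf"
DP table:
           d    b    b    b    a    f
      0    1    2    3    4    5    6
  f   1    1    2    3    4    5    5
  a   2    2    2    3    4    4    5
  d   3    2    3    3    4    5    5
  f   4    3    3    4    4    5    5
  c   5    4    4    4    5    5    6
Edit distance = dp[5][6] = 6

6


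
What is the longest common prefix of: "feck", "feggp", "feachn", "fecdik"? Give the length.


Words: feck, feggp, feachn, fecdik
  Position 0: all 'f' => match
  Position 1: all 'e' => match
  Position 2: ('c', 'g', 'a', 'c') => mismatch, stop
LCP = "fe" (length 2)

2


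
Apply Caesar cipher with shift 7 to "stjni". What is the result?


Caesar cipher: shift "stjni" by 7
  's' (pos 18) + 7 = pos 25 = 'z'
  't' (pos 19) + 7 = pos 0 = 'a'
  'j' (pos 9) + 7 = pos 16 = 'q'
  'n' (pos 13) + 7 = pos 20 = 'u'
  'i' (pos 8) + 7 = pos 15 = 'p'
Result: zaqup

zaqup


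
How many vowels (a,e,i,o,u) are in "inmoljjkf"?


Input: inmoljjkf
Checking each character:
  'i' at position 0: vowel (running total: 1)
  'n' at position 1: consonant
  'm' at position 2: consonant
  'o' at position 3: vowel (running total: 2)
  'l' at position 4: consonant
  'j' at position 5: consonant
  'j' at position 6: consonant
  'k' at position 7: consonant
  'f' at position 8: consonant
Total vowels: 2

2


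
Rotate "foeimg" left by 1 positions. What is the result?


Input: "foeimg", rotate left by 1
First 1 characters: "f"
Remaining characters: "oeimg"
Concatenate remaining + first: "oeimg" + "f" = "oeimgf"

oeimgf


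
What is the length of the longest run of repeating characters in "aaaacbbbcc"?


Input: "aaaacbbbcc"
Scanning for longest run:
  Position 1 ('a'): continues run of 'a', length=2
  Position 2 ('a'): continues run of 'a', length=3
  Position 3 ('a'): continues run of 'a', length=4
  Position 4 ('c'): new char, reset run to 1
  Position 5 ('b'): new char, reset run to 1
  Position 6 ('b'): continues run of 'b', length=2
  Position 7 ('b'): continues run of 'b', length=3
  Position 8 ('c'): new char, reset run to 1
  Position 9 ('c'): continues run of 'c', length=2
Longest run: 'a' with length 4

4


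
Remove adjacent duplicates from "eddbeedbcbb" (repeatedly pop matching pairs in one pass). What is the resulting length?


Input: eddbeedbcbb
Stack-based adjacent duplicate removal:
  Read 'e': push. Stack: e
  Read 'd': push. Stack: ed
  Read 'd': matches stack top 'd' => pop. Stack: e
  Read 'b': push. Stack: eb
  Read 'e': push. Stack: ebe
  Read 'e': matches stack top 'e' => pop. Stack: eb
  Read 'd': push. Stack: ebd
  Read 'b': push. Stack: ebdb
  Read 'c': push. Stack: ebdbc
  Read 'b': push. Stack: ebdbcb
  Read 'b': matches stack top 'b' => pop. Stack: ebdbc
Final stack: "ebdbc" (length 5)

5


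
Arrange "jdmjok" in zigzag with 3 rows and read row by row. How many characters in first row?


Zigzag "jdmjok" into 3 rows:
Placing characters:
  'j' => row 0
  'd' => row 1
  'm' => row 2
  'j' => row 1
  'o' => row 0
  'k' => row 1
Rows:
  Row 0: "jo"
  Row 1: "djk"
  Row 2: "m"
First row length: 2

2


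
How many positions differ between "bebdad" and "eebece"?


Comparing "bebdad" and "eebece" position by position:
  Position 0: 'b' vs 'e' => DIFFER
  Position 1: 'e' vs 'e' => same
  Position 2: 'b' vs 'b' => same
  Position 3: 'd' vs 'e' => DIFFER
  Position 4: 'a' vs 'c' => DIFFER
  Position 5: 'd' vs 'e' => DIFFER
Positions that differ: 4

4


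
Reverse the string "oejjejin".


Input: oejjejin
Reading characters right to left:
  Position 7: 'n'
  Position 6: 'i'
  Position 5: 'j'
  Position 4: 'e'
  Position 3: 'j'
  Position 2: 'j'
  Position 1: 'e'
  Position 0: 'o'
Reversed: nijejjeo

nijejjeo


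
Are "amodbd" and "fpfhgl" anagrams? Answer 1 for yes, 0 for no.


Strings: "amodbd", "fpfhgl"
Sorted first:  abddmo
Sorted second: ffghlp
Differ at position 0: 'a' vs 'f' => not anagrams

0


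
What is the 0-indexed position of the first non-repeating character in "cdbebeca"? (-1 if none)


Input: cdbebeca
Character frequencies:
  'a': 1
  'b': 2
  'c': 2
  'd': 1
  'e': 2
Scanning left to right for freq == 1:
  Position 0 ('c'): freq=2, skip
  Position 1 ('d'): unique! => answer = 1

1


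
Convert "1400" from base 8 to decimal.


Input: "1400" in base 8
Positional expansion:
  Digit '1' (value 1) x 8^3 = 512
  Digit '4' (value 4) x 8^2 = 256
  Digit '0' (value 0) x 8^1 = 0
  Digit '0' (value 0) x 8^0 = 0
Sum = 768

768


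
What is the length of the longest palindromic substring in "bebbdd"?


Input: "bebbdd"
Checking substrings for palindromes:
  [0:3] "beb" (len 3) => palindrome
  [2:4] "bb" (len 2) => palindrome
  [4:6] "dd" (len 2) => palindrome
Longest palindromic substring: "beb" with length 3

3


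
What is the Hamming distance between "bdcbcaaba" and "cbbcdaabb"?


Comparing "bdcbcaaba" and "cbbcdaabb" position by position:
  Position 0: 'b' vs 'c' => differ
  Position 1: 'd' vs 'b' => differ
  Position 2: 'c' vs 'b' => differ
  Position 3: 'b' vs 'c' => differ
  Position 4: 'c' vs 'd' => differ
  Position 5: 'a' vs 'a' => same
  Position 6: 'a' vs 'a' => same
  Position 7: 'b' vs 'b' => same
  Position 8: 'a' vs 'b' => differ
Total differences (Hamming distance): 6

6


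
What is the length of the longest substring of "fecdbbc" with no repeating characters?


Input: "fecdbbc"
Sliding window (track last position of each char):
  Position 0 ('f'): window [0,0] length 1 -- new best
  Position 1 ('e'): window [0,1] length 2 -- new best
  Position 2 ('c'): window [0,2] length 3 -- new best
  Position 3 ('d'): window [0,3] length 4 -- new best
  Position 4 ('b'): window [0,4] length 5 -- new best
  Position 5 ('b'): repeat (last at 4), move window start to 5
  Position 5 ('b'): window [5,5] length 1
  Position 6 ('c'): window [5,6] length 2
Longest substring with no repeats: "fecdb" with length 5

5


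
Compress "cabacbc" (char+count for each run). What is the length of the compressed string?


Input: cabacbc
Runs:
  'c' x 1 => "c1"
  'a' x 1 => "a1"
  'b' x 1 => "b1"
  'a' x 1 => "a1"
  'c' x 1 => "c1"
  'b' x 1 => "b1"
  'c' x 1 => "c1"
Compressed: "c1a1b1a1c1b1c1"
Compressed length: 14

14


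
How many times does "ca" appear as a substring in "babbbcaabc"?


Searching for "ca" in "babbbcaabc"
Scanning each position:
  Position 0: "ba" => no
  Position 1: "ab" => no
  Position 2: "bb" => no
  Position 3: "bb" => no
  Position 4: "bc" => no
  Position 5: "ca" => MATCH
  Position 6: "aa" => no
  Position 7: "ab" => no
  Position 8: "bc" => no
Total occurrences: 1

1


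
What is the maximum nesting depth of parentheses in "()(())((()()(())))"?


Input: "()(())((()()(())))"
Tracking depth:
  Position 0 '(': depth becomes 1
  Position 1 ')': depth becomes 0
  Position 2 '(': depth becomes 1
  Position 3 '(': depth becomes 2
  Position 4 ')': depth becomes 1
  Position 5 ')': depth becomes 0
  Position 6 '(': depth becomes 1
  Position 7 '(': depth becomes 2
  Position 8 '(': depth becomes 3
  Position 9 ')': depth becomes 2
  Position 10 '(': depth becomes 3
  Position 11 ')': depth becomes 2
  Position 12 '(': depth becomes 3
  Position 13 '(': depth becomes 4
  Position 14 ')': depth becomes 3
  Position 15 ')': depth becomes 2
  Position 16 ')': depth becomes 1
  Position 17 ')': depth becomes 0
Maximum depth reached: 4

4


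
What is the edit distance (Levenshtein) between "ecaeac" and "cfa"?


Computing edit distance: "ecaeac" -> "cfa"
DP table:
           c    f    a
      0    1    2    3
  e   1    1    2    3
  c   2    1    2    3
  a   3    2    2    2
  e   4    3    3    3
  a   5    4    4    3
  c   6    5    5    4
Edit distance = dp[6][3] = 4

4


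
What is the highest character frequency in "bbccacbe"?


Input: bbccacbe
Character counts:
  'a': 1
  'b': 3
  'c': 3
  'e': 1
Maximum frequency: 3

3


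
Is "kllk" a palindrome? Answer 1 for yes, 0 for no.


Input: kllk
Reversed: kllk
  Compare pos 0 ('k') with pos 3 ('k'): match
  Compare pos 1 ('l') with pos 2 ('l'): match
Result: palindrome

1


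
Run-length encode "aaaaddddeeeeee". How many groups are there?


Input: aaaaddddeeeeee
Scanning for consecutive runs:
  Group 1: 'a' x 4 (positions 0-3)
  Group 2: 'd' x 4 (positions 4-7)
  Group 3: 'e' x 6 (positions 8-13)
Total groups: 3

3


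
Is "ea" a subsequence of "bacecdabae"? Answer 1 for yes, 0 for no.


Check if "ea" is a subsequence of "bacecdabae"
Greedy scan:
  Position 0 ('b'): no match needed
  Position 1 ('a'): no match needed
  Position 2 ('c'): no match needed
  Position 3 ('e'): matches sub[0] = 'e'
  Position 4 ('c'): no match needed
  Position 5 ('d'): no match needed
  Position 6 ('a'): matches sub[1] = 'a'
  Position 7 ('b'): no match needed
  Position 8 ('a'): no match needed
  Position 9 ('e'): no match needed
All 2 characters matched => is a subsequence

1


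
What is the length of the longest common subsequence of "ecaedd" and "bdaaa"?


LCS of "ecaedd" and "bdaaa"
DP table:
           b    d    a    a    a
      0    0    0    0    0    0
  e   0    0    0    0    0    0
  c   0    0    0    0    0    0
  a   0    0    0    1    1    1
  e   0    0    0    1    1    1
  d   0    0    1    1    1    1
  d   0    0    1    1    1    1
LCS length = dp[6][5] = 1

1


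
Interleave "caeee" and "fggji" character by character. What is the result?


Interleaving "caeee" and "fggji":
  Position 0: 'c' from first, 'f' from second => "cf"
  Position 1: 'a' from first, 'g' from second => "ag"
  Position 2: 'e' from first, 'g' from second => "eg"
  Position 3: 'e' from first, 'j' from second => "ej"
  Position 4: 'e' from first, 'i' from second => "ei"
Result: cfagegejei

cfagegejei


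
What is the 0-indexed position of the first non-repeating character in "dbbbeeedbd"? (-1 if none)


Input: dbbbeeedbd
Character frequencies:
  'b': 4
  'd': 3
  'e': 3
Scanning left to right for freq == 1:
  Position 0 ('d'): freq=3, skip
  Position 1 ('b'): freq=4, skip
  Position 2 ('b'): freq=4, skip
  Position 3 ('b'): freq=4, skip
  Position 4 ('e'): freq=3, skip
  Position 5 ('e'): freq=3, skip
  Position 6 ('e'): freq=3, skip
  Position 7 ('d'): freq=3, skip
  Position 8 ('b'): freq=4, skip
  Position 9 ('d'): freq=3, skip
  No unique character found => answer = -1

-1


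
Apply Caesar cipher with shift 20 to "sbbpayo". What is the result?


Caesar cipher: shift "sbbpayo" by 20
  's' (pos 18) + 20 = pos 12 = 'm'
  'b' (pos 1) + 20 = pos 21 = 'v'
  'b' (pos 1) + 20 = pos 21 = 'v'
  'p' (pos 15) + 20 = pos 9 = 'j'
  'a' (pos 0) + 20 = pos 20 = 'u'
  'y' (pos 24) + 20 = pos 18 = 's'
  'o' (pos 14) + 20 = pos 8 = 'i'
Result: mvvjusi

mvvjusi


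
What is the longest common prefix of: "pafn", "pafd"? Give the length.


Words: pafn, pafd
  Position 0: all 'p' => match
  Position 1: all 'a' => match
  Position 2: all 'f' => match
  Position 3: ('n', 'd') => mismatch, stop
LCP = "paf" (length 3)

3


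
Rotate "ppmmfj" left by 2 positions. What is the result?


Input: "ppmmfj", rotate left by 2
First 2 characters: "pp"
Remaining characters: "mmfj"
Concatenate remaining + first: "mmfj" + "pp" = "mmfjpp"

mmfjpp


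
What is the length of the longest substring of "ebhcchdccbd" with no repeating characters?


Input: "ebhcchdccbd"
Sliding window (track last position of each char):
  Position 0 ('e'): window [0,0] length 1 -- new best
  Position 1 ('b'): window [0,1] length 2 -- new best
  Position 2 ('h'): window [0,2] length 3 -- new best
  Position 3 ('c'): window [0,3] length 4 -- new best
  Position 4 ('c'): repeat (last at 3), move window start to 4
  Position 4 ('c'): window [4,4] length 1
  Position 5 ('h'): window [4,5] length 2
  Position 6 ('d'): window [4,6] length 3
  Position 7 ('c'): repeat (last at 4), move window start to 5
  Position 7 ('c'): window [5,7] length 3
  Position 8 ('c'): repeat (last at 7), move window start to 8
  Position 8 ('c'): window [8,8] length 1
  Position 9 ('b'): window [8,9] length 2
  Position 10 ('d'): window [8,10] length 3
Longest substring with no repeats: "ebhc" with length 4

4


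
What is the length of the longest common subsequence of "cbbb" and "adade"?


LCS of "cbbb" and "adade"
DP table:
           a    d    a    d    e
      0    0    0    0    0    0
  c   0    0    0    0    0    0
  b   0    0    0    0    0    0
  b   0    0    0    0    0    0
  b   0    0    0    0    0    0
LCS length = dp[4][5] = 0

0


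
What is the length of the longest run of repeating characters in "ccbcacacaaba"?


Input: "ccbcacacaaba"
Scanning for longest run:
  Position 1 ('c'): continues run of 'c', length=2
  Position 2 ('b'): new char, reset run to 1
  Position 3 ('c'): new char, reset run to 1
  Position 4 ('a'): new char, reset run to 1
  Position 5 ('c'): new char, reset run to 1
  Position 6 ('a'): new char, reset run to 1
  Position 7 ('c'): new char, reset run to 1
  Position 8 ('a'): new char, reset run to 1
  Position 9 ('a'): continues run of 'a', length=2
  Position 10 ('b'): new char, reset run to 1
  Position 11 ('a'): new char, reset run to 1
Longest run: 'c' with length 2

2


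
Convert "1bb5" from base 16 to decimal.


Input: "1bb5" in base 16
Positional expansion:
  Digit '1' (value 1) x 16^3 = 4096
  Digit 'b' (value 11) x 16^2 = 2816
  Digit 'b' (value 11) x 16^1 = 176
  Digit '5' (value 5) x 16^0 = 5
Sum = 7093

7093


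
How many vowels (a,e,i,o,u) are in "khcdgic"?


Input: khcdgic
Checking each character:
  'k' at position 0: consonant
  'h' at position 1: consonant
  'c' at position 2: consonant
  'd' at position 3: consonant
  'g' at position 4: consonant
  'i' at position 5: vowel (running total: 1)
  'c' at position 6: consonant
Total vowels: 1

1


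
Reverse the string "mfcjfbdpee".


Input: mfcjfbdpee
Reading characters right to left:
  Position 9: 'e'
  Position 8: 'e'
  Position 7: 'p'
  Position 6: 'd'
  Position 5: 'b'
  Position 4: 'f'
  Position 3: 'j'
  Position 2: 'c'
  Position 1: 'f'
  Position 0: 'm'
Reversed: eepdbfjcfm

eepdbfjcfm


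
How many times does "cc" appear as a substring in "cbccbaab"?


Searching for "cc" in "cbccbaab"
Scanning each position:
  Position 0: "cb" => no
  Position 1: "bc" => no
  Position 2: "cc" => MATCH
  Position 3: "cb" => no
  Position 4: "ba" => no
  Position 5: "aa" => no
  Position 6: "ab" => no
Total occurrences: 1

1


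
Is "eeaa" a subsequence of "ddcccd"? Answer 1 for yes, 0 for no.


Check if "eeaa" is a subsequence of "ddcccd"
Greedy scan:
  Position 0 ('d'): no match needed
  Position 1 ('d'): no match needed
  Position 2 ('c'): no match needed
  Position 3 ('c'): no match needed
  Position 4 ('c'): no match needed
  Position 5 ('d'): no match needed
Only matched 0/4 characters => not a subsequence

0


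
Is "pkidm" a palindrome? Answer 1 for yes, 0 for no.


Input: pkidm
Reversed: mdikp
  Compare pos 0 ('p') with pos 4 ('m'): MISMATCH
  Compare pos 1 ('k') with pos 3 ('d'): MISMATCH
Result: not a palindrome

0


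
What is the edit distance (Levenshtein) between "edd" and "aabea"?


Computing edit distance: "edd" -> "aabea"
DP table:
           a    a    b    e    a
      0    1    2    3    4    5
  e   1    1    2    3    3    4
  d   2    2    2    3    4    4
  d   3    3    3    3    4    5
Edit distance = dp[3][5] = 5

5


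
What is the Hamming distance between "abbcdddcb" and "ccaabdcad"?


Comparing "abbcdddcb" and "ccaabdcad" position by position:
  Position 0: 'a' vs 'c' => differ
  Position 1: 'b' vs 'c' => differ
  Position 2: 'b' vs 'a' => differ
  Position 3: 'c' vs 'a' => differ
  Position 4: 'd' vs 'b' => differ
  Position 5: 'd' vs 'd' => same
  Position 6: 'd' vs 'c' => differ
  Position 7: 'c' vs 'a' => differ
  Position 8: 'b' vs 'd' => differ
Total differences (Hamming distance): 8

8


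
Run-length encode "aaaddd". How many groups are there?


Input: aaaddd
Scanning for consecutive runs:
  Group 1: 'a' x 3 (positions 0-2)
  Group 2: 'd' x 3 (positions 3-5)
Total groups: 2

2


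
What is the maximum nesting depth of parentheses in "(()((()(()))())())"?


Input: "(()((()(()))())())"
Tracking depth:
  Position 0 '(': depth becomes 1
  Position 1 '(': depth becomes 2
  Position 2 ')': depth becomes 1
  Position 3 '(': depth becomes 2
  Position 4 '(': depth becomes 3
  Position 5 '(': depth becomes 4
  Position 6 ')': depth becomes 3
  Position 7 '(': depth becomes 4
  Position 8 '(': depth becomes 5
  Position 9 ')': depth becomes 4
  Position 10 ')': depth becomes 3
  Position 11 ')': depth becomes 2
  Position 12 '(': depth becomes 3
  Position 13 ')': depth becomes 2
  Position 14 ')': depth becomes 1
  Position 15 '(': depth becomes 2
  Position 16 ')': depth becomes 1
  Position 17 ')': depth becomes 0
Maximum depth reached: 5

5


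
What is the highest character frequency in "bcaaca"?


Input: bcaaca
Character counts:
  'a': 3
  'b': 1
  'c': 2
Maximum frequency: 3

3


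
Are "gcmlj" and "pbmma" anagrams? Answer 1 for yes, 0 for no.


Strings: "gcmlj", "pbmma"
Sorted first:  cgjlm
Sorted second: abmmp
Differ at position 0: 'c' vs 'a' => not anagrams

0


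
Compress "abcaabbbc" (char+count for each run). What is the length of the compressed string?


Input: abcaabbbc
Runs:
  'a' x 1 => "a1"
  'b' x 1 => "b1"
  'c' x 1 => "c1"
  'a' x 2 => "a2"
  'b' x 3 => "b3"
  'c' x 1 => "c1"
Compressed: "a1b1c1a2b3c1"
Compressed length: 12

12


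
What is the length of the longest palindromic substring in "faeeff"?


Input: "faeeff"
Checking substrings for palindromes:
  [2:4] "ee" (len 2) => palindrome
  [4:6] "ff" (len 2) => palindrome
Longest palindromic substring: "ee" with length 2

2


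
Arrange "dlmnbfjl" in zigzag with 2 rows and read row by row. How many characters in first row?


Zigzag "dlmnbfjl" into 2 rows:
Placing characters:
  'd' => row 0
  'l' => row 1
  'm' => row 0
  'n' => row 1
  'b' => row 0
  'f' => row 1
  'j' => row 0
  'l' => row 1
Rows:
  Row 0: "dmbj"
  Row 1: "lnfl"
First row length: 4

4


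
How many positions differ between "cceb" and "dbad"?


Comparing "cceb" and "dbad" position by position:
  Position 0: 'c' vs 'd' => DIFFER
  Position 1: 'c' vs 'b' => DIFFER
  Position 2: 'e' vs 'a' => DIFFER
  Position 3: 'b' vs 'd' => DIFFER
Positions that differ: 4

4


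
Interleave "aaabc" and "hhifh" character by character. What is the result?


Interleaving "aaabc" and "hhifh":
  Position 0: 'a' from first, 'h' from second => "ah"
  Position 1: 'a' from first, 'h' from second => "ah"
  Position 2: 'a' from first, 'i' from second => "ai"
  Position 3: 'b' from first, 'f' from second => "bf"
  Position 4: 'c' from first, 'h' from second => "ch"
Result: ahahaibfch

ahahaibfch


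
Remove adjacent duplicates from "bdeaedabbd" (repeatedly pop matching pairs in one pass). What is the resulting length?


Input: bdeaedabbd
Stack-based adjacent duplicate removal:
  Read 'b': push. Stack: b
  Read 'd': push. Stack: bd
  Read 'e': push. Stack: bde
  Read 'a': push. Stack: bdea
  Read 'e': push. Stack: bdeae
  Read 'd': push. Stack: bdeaed
  Read 'a': push. Stack: bdeaeda
  Read 'b': push. Stack: bdeaedab
  Read 'b': matches stack top 'b' => pop. Stack: bdeaeda
  Read 'd': push. Stack: bdeaedad
Final stack: "bdeaedad" (length 8)

8


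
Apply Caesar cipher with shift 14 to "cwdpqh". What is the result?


Caesar cipher: shift "cwdpqh" by 14
  'c' (pos 2) + 14 = pos 16 = 'q'
  'w' (pos 22) + 14 = pos 10 = 'k'
  'd' (pos 3) + 14 = pos 17 = 'r'
  'p' (pos 15) + 14 = pos 3 = 'd'
  'q' (pos 16) + 14 = pos 4 = 'e'
  'h' (pos 7) + 14 = pos 21 = 'v'
Result: qkrdev

qkrdev


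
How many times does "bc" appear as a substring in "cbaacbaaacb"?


Searching for "bc" in "cbaacbaaacb"
Scanning each position:
  Position 0: "cb" => no
  Position 1: "ba" => no
  Position 2: "aa" => no
  Position 3: "ac" => no
  Position 4: "cb" => no
  Position 5: "ba" => no
  Position 6: "aa" => no
  Position 7: "aa" => no
  Position 8: "ac" => no
  Position 9: "cb" => no
Total occurrences: 0

0


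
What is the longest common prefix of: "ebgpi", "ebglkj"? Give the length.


Words: ebgpi, ebglkj
  Position 0: all 'e' => match
  Position 1: all 'b' => match
  Position 2: all 'g' => match
  Position 3: ('p', 'l') => mismatch, stop
LCP = "ebg" (length 3)

3


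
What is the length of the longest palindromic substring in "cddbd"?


Input: "cddbd"
Checking substrings for palindromes:
  [2:5] "dbd" (len 3) => palindrome
  [1:3] "dd" (len 2) => palindrome
Longest palindromic substring: "dbd" with length 3

3


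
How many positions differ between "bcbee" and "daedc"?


Comparing "bcbee" and "daedc" position by position:
  Position 0: 'b' vs 'd' => DIFFER
  Position 1: 'c' vs 'a' => DIFFER
  Position 2: 'b' vs 'e' => DIFFER
  Position 3: 'e' vs 'd' => DIFFER
  Position 4: 'e' vs 'c' => DIFFER
Positions that differ: 5

5


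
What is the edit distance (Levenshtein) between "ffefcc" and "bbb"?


Computing edit distance: "ffefcc" -> "bbb"
DP table:
           b    b    b
      0    1    2    3
  f   1    1    2    3
  f   2    2    2    3
  e   3    3    3    3
  f   4    4    4    4
  c   5    5    5    5
  c   6    6    6    6
Edit distance = dp[6][3] = 6

6


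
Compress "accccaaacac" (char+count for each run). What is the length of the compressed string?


Input: accccaaacac
Runs:
  'a' x 1 => "a1"
  'c' x 4 => "c4"
  'a' x 3 => "a3"
  'c' x 1 => "c1"
  'a' x 1 => "a1"
  'c' x 1 => "c1"
Compressed: "a1c4a3c1a1c1"
Compressed length: 12

12


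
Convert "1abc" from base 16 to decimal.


Input: "1abc" in base 16
Positional expansion:
  Digit '1' (value 1) x 16^3 = 4096
  Digit 'a' (value 10) x 16^2 = 2560
  Digit 'b' (value 11) x 16^1 = 176
  Digit 'c' (value 12) x 16^0 = 12
Sum = 6844

6844


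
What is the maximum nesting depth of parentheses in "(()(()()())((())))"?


Input: "(()(()()())((())))"
Tracking depth:
  Position 0 '(': depth becomes 1
  Position 1 '(': depth becomes 2
  Position 2 ')': depth becomes 1
  Position 3 '(': depth becomes 2
  Position 4 '(': depth becomes 3
  Position 5 ')': depth becomes 2
  Position 6 '(': depth becomes 3
  Position 7 ')': depth becomes 2
  Position 8 '(': depth becomes 3
  Position 9 ')': depth becomes 2
  Position 10 ')': depth becomes 1
  Position 11 '(': depth becomes 2
  Position 12 '(': depth becomes 3
  Position 13 '(': depth becomes 4
  Position 14 ')': depth becomes 3
  Position 15 ')': depth becomes 2
  Position 16 ')': depth becomes 1
  Position 17 ')': depth becomes 0
Maximum depth reached: 4

4


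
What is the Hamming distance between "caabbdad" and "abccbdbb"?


Comparing "caabbdad" and "abccbdbb" position by position:
  Position 0: 'c' vs 'a' => differ
  Position 1: 'a' vs 'b' => differ
  Position 2: 'a' vs 'c' => differ
  Position 3: 'b' vs 'c' => differ
  Position 4: 'b' vs 'b' => same
  Position 5: 'd' vs 'd' => same
  Position 6: 'a' vs 'b' => differ
  Position 7: 'd' vs 'b' => differ
Total differences (Hamming distance): 6

6


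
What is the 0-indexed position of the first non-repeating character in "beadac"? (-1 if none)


Input: beadac
Character frequencies:
  'a': 2
  'b': 1
  'c': 1
  'd': 1
  'e': 1
Scanning left to right for freq == 1:
  Position 0 ('b'): unique! => answer = 0

0


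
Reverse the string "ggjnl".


Input: ggjnl
Reading characters right to left:
  Position 4: 'l'
  Position 3: 'n'
  Position 2: 'j'
  Position 1: 'g'
  Position 0: 'g'
Reversed: lnjgg

lnjgg


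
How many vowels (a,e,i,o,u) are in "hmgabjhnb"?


Input: hmgabjhnb
Checking each character:
  'h' at position 0: consonant
  'm' at position 1: consonant
  'g' at position 2: consonant
  'a' at position 3: vowel (running total: 1)
  'b' at position 4: consonant
  'j' at position 5: consonant
  'h' at position 6: consonant
  'n' at position 7: consonant
  'b' at position 8: consonant
Total vowels: 1

1


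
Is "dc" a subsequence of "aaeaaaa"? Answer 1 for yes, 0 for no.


Check if "dc" is a subsequence of "aaeaaaa"
Greedy scan:
  Position 0 ('a'): no match needed
  Position 1 ('a'): no match needed
  Position 2 ('e'): no match needed
  Position 3 ('a'): no match needed
  Position 4 ('a'): no match needed
  Position 5 ('a'): no match needed
  Position 6 ('a'): no match needed
Only matched 0/2 characters => not a subsequence

0


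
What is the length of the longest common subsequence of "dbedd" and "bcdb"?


LCS of "dbedd" and "bcdb"
DP table:
           b    c    d    b
      0    0    0    0    0
  d   0    0    0    1    1
  b   0    1    1    1    2
  e   0    1    1    1    2
  d   0    1    1    2    2
  d   0    1    1    2    2
LCS length = dp[5][4] = 2

2


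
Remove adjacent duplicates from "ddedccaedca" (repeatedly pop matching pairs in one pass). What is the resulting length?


Input: ddedccaedca
Stack-based adjacent duplicate removal:
  Read 'd': push. Stack: d
  Read 'd': matches stack top 'd' => pop. Stack: (empty)
  Read 'e': push. Stack: e
  Read 'd': push. Stack: ed
  Read 'c': push. Stack: edc
  Read 'c': matches stack top 'c' => pop. Stack: ed
  Read 'a': push. Stack: eda
  Read 'e': push. Stack: edae
  Read 'd': push. Stack: edaed
  Read 'c': push. Stack: edaedc
  Read 'a': push. Stack: edaedca
Final stack: "edaedca" (length 7)

7


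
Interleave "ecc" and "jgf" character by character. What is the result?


Interleaving "ecc" and "jgf":
  Position 0: 'e' from first, 'j' from second => "ej"
  Position 1: 'c' from first, 'g' from second => "cg"
  Position 2: 'c' from first, 'f' from second => "cf"
Result: ejcgcf

ejcgcf


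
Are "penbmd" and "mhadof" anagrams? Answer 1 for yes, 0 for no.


Strings: "penbmd", "mhadof"
Sorted first:  bdemnp
Sorted second: adfhmo
Differ at position 0: 'b' vs 'a' => not anagrams

0


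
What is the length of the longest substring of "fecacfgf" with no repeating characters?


Input: "fecacfgf"
Sliding window (track last position of each char):
  Position 0 ('f'): window [0,0] length 1 -- new best
  Position 1 ('e'): window [0,1] length 2 -- new best
  Position 2 ('c'): window [0,2] length 3 -- new best
  Position 3 ('a'): window [0,3] length 4 -- new best
  Position 4 ('c'): repeat (last at 2), move window start to 3
  Position 4 ('c'): window [3,4] length 2
  Position 5 ('f'): window [3,5] length 3
  Position 6 ('g'): window [3,6] length 4
  Position 7 ('f'): repeat (last at 5), move window start to 6
  Position 7 ('f'): window [6,7] length 2
Longest substring with no repeats: "feca" with length 4

4
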